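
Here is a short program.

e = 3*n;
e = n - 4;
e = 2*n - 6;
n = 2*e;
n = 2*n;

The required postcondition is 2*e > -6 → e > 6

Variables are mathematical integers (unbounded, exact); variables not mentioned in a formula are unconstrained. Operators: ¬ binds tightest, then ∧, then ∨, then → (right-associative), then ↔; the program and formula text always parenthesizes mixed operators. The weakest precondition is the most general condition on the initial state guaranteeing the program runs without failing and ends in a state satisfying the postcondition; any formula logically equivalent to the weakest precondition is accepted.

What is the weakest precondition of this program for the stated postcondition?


Working backward. After the program, 2*e > -6 → e > 6 must hold.
Before n := 2*n: 2*e > -6 → e > 6
Before n := 2*e: 2*e > -6 → e > 6
Before e := 2*n - 6: 4*n > 6 → 2*n > 12
Before e := n - 4: 4*n > 6 → 2*n > 12
Before e := 3*n: 4*n > 6 → 2*n > 12
Answer: WP = 4*n > 6 → 2*n > 12


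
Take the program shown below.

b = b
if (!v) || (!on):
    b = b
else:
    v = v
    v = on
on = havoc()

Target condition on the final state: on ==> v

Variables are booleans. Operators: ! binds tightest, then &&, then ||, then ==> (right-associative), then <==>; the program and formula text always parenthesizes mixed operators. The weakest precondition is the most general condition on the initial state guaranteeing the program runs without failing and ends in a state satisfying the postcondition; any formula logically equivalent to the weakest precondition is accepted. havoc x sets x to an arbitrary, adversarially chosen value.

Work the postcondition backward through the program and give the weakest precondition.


Working backward. After the program, on ==> v must hold.
Before havoc on: v
Then branch requires v; else branch requires on.
Before the if: (((!v) || (!on)) ==> v) && ((!((!v) || (!on))) ==> on)
Before b := b: (((!v) || (!on)) ==> v) && ((!((!v) || (!on))) ==> on)
Answer: WP = (((!v) || (!on)) ==> v) && ((!((!v) || (!on))) ==> on)


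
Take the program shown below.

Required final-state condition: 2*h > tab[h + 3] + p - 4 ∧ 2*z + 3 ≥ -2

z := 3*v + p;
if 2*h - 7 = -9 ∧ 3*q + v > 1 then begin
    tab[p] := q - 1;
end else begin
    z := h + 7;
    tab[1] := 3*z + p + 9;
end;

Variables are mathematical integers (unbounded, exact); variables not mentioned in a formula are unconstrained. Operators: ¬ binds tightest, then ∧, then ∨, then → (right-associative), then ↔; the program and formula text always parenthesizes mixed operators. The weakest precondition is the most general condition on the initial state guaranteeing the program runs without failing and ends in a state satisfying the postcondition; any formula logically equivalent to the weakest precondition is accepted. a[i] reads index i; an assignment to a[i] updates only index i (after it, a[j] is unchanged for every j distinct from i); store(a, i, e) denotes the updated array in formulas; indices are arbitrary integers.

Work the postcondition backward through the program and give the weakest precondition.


Working backward. After the program, the postcondition 2*h > tab[h + 3] + p - 4 ∧ 2*z + 3 ≥ -2 must hold; in canonical form it is 2*h > tab[h + 3] + p - 4 ∧ 2*z ≥ -5.
Then branch requires 2*h > store(tab, p, q - 1)[h + 3] + p - 4 ∧ 2*z ≥ -5; else branch requires 2*h > store(tab, 1, 3*h + p + 30)[h + 3] + p - 4 ∧ 2*h ≥ -19.
Before the if: ((2*h = -2 ∧ 3*q + v > 1) → (2*h > store(tab, p, q - 1)[h + 3] + p - 4 ∧ 2*z ≥ -5)) ∧ ((¬(2*h = -2 ∧ 3*q + v > 1)) → (2*h > store(tab, 1, 3*h + p + 30)[h + 3] + p - 4 ∧ 2*h ≥ -19))
Before z := 3*v + p: ((2*h = -2 ∧ 3*q + v > 1) → (2*h > store(tab, p, q - 1)[h + 3] + p - 4 ∧ 2*p + 6*v ≥ -5)) ∧ ((¬(2*h = -2 ∧ 3*q + v > 1)) → (2*h > store(tab, 1, 3*h + p + 30)[h + 3] + p - 4 ∧ 2*h ≥ -19))
Answer: WP = ((2*h = -2 ∧ 3*q + v > 1) → (2*h > store(tab, p, q - 1)[h + 3] + p - 4 ∧ 2*p + 6*v ≥ -5)) ∧ ((¬(2*h = -2 ∧ 3*q + v > 1)) → (2*h > store(tab, 1, 3*h + p + 30)[h + 3] + p - 4 ∧ 2*h ≥ -19))


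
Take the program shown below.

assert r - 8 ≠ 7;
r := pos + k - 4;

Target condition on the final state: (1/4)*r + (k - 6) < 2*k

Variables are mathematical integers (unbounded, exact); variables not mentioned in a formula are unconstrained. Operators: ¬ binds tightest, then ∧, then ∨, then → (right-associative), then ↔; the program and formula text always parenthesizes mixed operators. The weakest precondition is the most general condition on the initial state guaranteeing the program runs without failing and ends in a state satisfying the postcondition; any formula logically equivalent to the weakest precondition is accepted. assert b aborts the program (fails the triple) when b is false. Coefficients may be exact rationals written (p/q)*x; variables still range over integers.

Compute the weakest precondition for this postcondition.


Working backward. After the program, the postcondition (1/4)*r + (k - 6) < 2*k must hold; in canonical form it is (1/4)*r < k + 6.
Before r := pos + k - 4: (1/4)*pos < (3/4)*k + 7
Before assert r - 8 ≠ 7: r ≠ 15 ∧ (1/4)*pos < (3/4)*k + 7
Answer: WP = r ≠ 15 ∧ (1/4)*pos < (3/4)*k + 7


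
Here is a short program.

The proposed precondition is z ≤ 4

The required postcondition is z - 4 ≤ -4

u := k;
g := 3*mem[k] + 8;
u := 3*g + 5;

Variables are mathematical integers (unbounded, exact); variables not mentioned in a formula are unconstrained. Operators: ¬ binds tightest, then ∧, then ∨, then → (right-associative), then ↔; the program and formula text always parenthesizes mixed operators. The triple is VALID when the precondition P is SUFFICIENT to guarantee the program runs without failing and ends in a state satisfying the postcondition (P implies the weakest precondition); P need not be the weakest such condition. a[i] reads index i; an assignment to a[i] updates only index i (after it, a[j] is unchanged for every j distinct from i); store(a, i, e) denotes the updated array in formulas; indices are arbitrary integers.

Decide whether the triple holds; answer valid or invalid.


Working backward. After the program, the postcondition z - 4 ≤ -4 must hold; in canonical form it is z ≤ 0.
Before u := 3*g + 5: z ≤ 0
Before g := 3*mem[k] + 8: z ≤ 0
Before u := k: z ≤ 0
The weakest precondition is z ≤ 0.
Check whether z ≤ 4 implies it.
Countermodel: at the initial state z = 1, the precondition holds but the weakest precondition fails.
Answer: invalid


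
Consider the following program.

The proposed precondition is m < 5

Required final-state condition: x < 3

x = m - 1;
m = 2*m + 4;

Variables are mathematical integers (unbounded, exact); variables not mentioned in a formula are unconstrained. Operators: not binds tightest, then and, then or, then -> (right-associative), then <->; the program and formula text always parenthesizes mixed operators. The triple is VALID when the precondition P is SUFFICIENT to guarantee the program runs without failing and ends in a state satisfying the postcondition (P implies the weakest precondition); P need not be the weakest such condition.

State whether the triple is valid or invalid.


Working backward. After the program, x < 3 must hold.
Before m := 2*m + 4: x < 3
Before x := m - 1: m < 4
The weakest precondition is m < 4.
Check whether m < 5 implies it.
Countermodel: at the initial state m = 4, the precondition holds but the weakest precondition fails.
Answer: invalid


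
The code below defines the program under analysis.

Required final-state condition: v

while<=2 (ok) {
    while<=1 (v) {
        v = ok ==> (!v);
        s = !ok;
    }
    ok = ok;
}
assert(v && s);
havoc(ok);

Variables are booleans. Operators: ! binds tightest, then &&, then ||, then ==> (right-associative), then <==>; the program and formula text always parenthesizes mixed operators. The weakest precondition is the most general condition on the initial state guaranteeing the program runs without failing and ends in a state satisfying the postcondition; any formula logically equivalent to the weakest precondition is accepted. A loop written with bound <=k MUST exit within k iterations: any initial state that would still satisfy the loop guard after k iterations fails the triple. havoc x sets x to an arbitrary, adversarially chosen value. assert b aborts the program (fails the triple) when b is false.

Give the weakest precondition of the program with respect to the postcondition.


Working backward. After the program, v must hold.
Before havoc ok: v
Before assert v && s: v && s
Before the loop (bound <=2), unroll the exhaustion recursion (WP_0 = exit-now case; WP_j = one more guarded iteration, up to j = 2):
  WP_0: (!ok) && v && s
  WP_1: (ok ==> ((!v) && ((!v) ==> ((!ok) && v && s)))) && ((!ok) ==> (v && s))
  WP_2: (ok ==> ((v ==> ((!(ok ==> (!v))) && (ok ==> ((!(ok ==> (!v))) && ((!(ok ==> (!v))) ==> ((!ok) && (ok ==> (!v)))))) && ((!ok) ==> ((ok ==> (!v)) && (!ok))))) && ((!v) ==> ((ok ==> ((!v) && ((!v) ==> ((!ok) && v && s)))) && ((!ok) ==> (v && s)))))) && ((!ok) ==> (v && s))
So before the loop: (ok ==> ((v ==> ((!(ok ==> (!v))) && (ok ==> ((!(ok ==> (!v))) && ((!(ok ==> (!v))) ==> ((!ok) && (ok ==> (!v)))))) && ((!ok) ==> ((ok ==> (!v)) && (!ok))))) && ((!v) ==> ((ok ==> ((!v) && ((!v) ==> ((!ok) && v && s)))) && ((!ok) ==> (v && s)))))) && ((!ok) ==> (v && s))
Answer: WP = (ok ==> ((v ==> ((!(ok ==> (!v))) && (ok ==> ((!(ok ==> (!v))) && ((!(ok ==> (!v))) ==> ((!ok) && (ok ==> (!v)))))) && ((!ok) ==> ((ok ==> (!v)) && (!ok))))) && ((!v) ==> ((ok ==> ((!v) && ((!v) ==> ((!ok) && v && s)))) && ((!ok) ==> (v && s)))))) && ((!ok) ==> (v && s))


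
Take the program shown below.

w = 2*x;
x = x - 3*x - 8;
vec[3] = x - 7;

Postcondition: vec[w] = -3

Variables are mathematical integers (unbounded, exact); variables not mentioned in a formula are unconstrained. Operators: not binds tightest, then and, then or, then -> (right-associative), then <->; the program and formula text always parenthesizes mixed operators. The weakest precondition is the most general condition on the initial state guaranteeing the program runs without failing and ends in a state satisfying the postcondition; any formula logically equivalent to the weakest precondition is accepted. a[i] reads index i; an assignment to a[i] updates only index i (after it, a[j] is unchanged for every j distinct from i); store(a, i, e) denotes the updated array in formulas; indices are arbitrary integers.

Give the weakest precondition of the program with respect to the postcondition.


Working backward. After the program, vec[w] = -3 must hold.
Before vec[3] := x - 7: store(vec, 3, x - 7)[w] = -3
Before x := x - 3*x - 8: store(vec, 3, -2*x - 15)[w] = -3
Before w := 2*x: store(vec, 3, -2*x - 15)[2*x] = -3
Answer: WP = store(vec, 3, -2*x - 15)[2*x] = -3


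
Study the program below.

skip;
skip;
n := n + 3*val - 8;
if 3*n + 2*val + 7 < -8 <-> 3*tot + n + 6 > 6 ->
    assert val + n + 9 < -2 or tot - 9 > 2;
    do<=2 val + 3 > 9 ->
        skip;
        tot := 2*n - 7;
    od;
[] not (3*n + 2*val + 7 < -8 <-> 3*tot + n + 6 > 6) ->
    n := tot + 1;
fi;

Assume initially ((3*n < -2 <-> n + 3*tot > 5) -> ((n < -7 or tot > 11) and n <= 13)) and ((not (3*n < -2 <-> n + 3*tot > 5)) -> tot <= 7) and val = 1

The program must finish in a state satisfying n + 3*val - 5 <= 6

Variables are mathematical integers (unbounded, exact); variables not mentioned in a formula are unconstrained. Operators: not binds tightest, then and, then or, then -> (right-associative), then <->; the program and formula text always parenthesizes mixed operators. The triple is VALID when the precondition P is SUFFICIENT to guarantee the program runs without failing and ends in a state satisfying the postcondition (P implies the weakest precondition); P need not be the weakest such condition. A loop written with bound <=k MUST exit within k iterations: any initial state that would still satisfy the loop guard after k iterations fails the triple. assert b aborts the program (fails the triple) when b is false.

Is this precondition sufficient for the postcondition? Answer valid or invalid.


Working backward. After the program, the postcondition n + 3*val - 5 <= 6 must hold; in canonical form it is n + 3*val <= 11.
Then branch requires (n + val < -11 or tot > 11) and (val > 6 -> ((val > 6 -> ((not (val > 6)) and n + 3*val <= 11)) and ((not (val > 6)) -> n + 3*val <= 11))) and ((not (val > 6)) -> n + 3*val <= 11); else branch requires tot + 3*val <= 10.
Before the if: ((3*n + 2*val < -15 <-> n + 3*tot > 0) -> ((n + val < -11 or tot > 11) and (val > 6 -> ((val > 6 -> ((not (val > 6)) and n + 3*val <= 11)) and ((not (val > 6)) -> n + 3*val <= 11))) and ((not (val > 6)) -> n + 3*val <= 11))) and ((not (3*n + 2*val < -15 <-> n + 3*tot > 0)) -> tot + 3*val <= 10)
Before n := n + 3*val - 8: ((3*n + 11*val < 9 <-> n + 3*tot + 3*val > 8) -> ((n + 4*val < -3 or tot > 11) and (val > 6 -> ((val > 6 -> ((not (val > 6)) and n + 6*val <= 19)) and ((not (val > 6)) -> n + 6*val <= 19))) and ((not (val > 6)) -> n + 6*val <= 19))) and ((not (3*n + 11*val < 9 <-> n + 3*tot + 3*val > 8)) -> tot + 3*val <= 10)
Before skip: ((3*n + 11*val < 9 <-> n + 3*tot + 3*val > 8) -> ((n + 4*val < -3 or tot > 11) and (val > 6 -> ((val > 6 -> ((not (val > 6)) and n + 6*val <= 19)) and ((not (val > 6)) -> n + 6*val <= 19))) and ((not (val > 6)) -> n + 6*val <= 19))) and ((not (3*n + 11*val < 9 <-> n + 3*tot + 3*val > 8)) -> tot + 3*val <= 10)
Before skip: ((3*n + 11*val < 9 <-> n + 3*tot + 3*val > 8) -> ((n + 4*val < -3 or tot > 11) and (val > 6 -> ((val > 6 -> ((not (val > 6)) and n + 6*val <= 19)) and ((not (val > 6)) -> n + 6*val <= 19))) and ((not (val > 6)) -> n + 6*val <= 19))) and ((not (3*n + 11*val < 9 <-> n + 3*tot + 3*val > 8)) -> tot + 3*val <= 10)
The weakest precondition is ((3*n + 11*val < 9 <-> n + 3*tot + 3*val > 8) -> ((n + 4*val < -3 or tot > 11) and (val > 6 -> ((val > 6 -> ((not (val > 6)) and n + 6*val <= 19)) and ((not (val > 6)) -> n + 6*val <= 19))) and ((not (val > 6)) -> n + 6*val <= 19))) and ((not (3*n + 11*val < 9 <-> n + 3*tot + 3*val > 8)) -> tot + 3*val <= 10).
Check whether ((3*n < -2 <-> n + 3*tot > 5) -> ((n < -7 or tot > 11) and n <= 13)) and ((not (3*n < -2 <-> n + 3*tot > 5)) -> tot <= 7) and val = 1 implies it.
Every state satisfying the precondition satisfies the weakest precondition: the implication holds.
Answer: valid


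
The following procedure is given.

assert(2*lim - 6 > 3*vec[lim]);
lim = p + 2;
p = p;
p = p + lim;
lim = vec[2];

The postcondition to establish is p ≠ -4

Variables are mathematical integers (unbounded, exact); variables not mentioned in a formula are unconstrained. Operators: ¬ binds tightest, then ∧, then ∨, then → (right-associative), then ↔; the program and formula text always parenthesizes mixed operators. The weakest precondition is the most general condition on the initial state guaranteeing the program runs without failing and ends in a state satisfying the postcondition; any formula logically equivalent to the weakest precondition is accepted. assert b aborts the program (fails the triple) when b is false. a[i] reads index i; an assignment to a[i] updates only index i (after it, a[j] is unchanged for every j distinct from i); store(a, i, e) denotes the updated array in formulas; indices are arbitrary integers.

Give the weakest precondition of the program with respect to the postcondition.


Working backward. After the program, p ≠ -4 must hold.
Before lim := vec[2]: p ≠ -4
Before p := p + lim: lim + p ≠ -4
Before p := p: lim + p ≠ -4
Before lim := p + 2: 2*p ≠ -6
Before assert 2*lim - 6 > 3*vec[lim]: 2*lim > 3*vec[lim] + 6 ∧ 2*p ≠ -6
Answer: WP = 2*lim > 3*vec[lim] + 6 ∧ 2*p ≠ -6


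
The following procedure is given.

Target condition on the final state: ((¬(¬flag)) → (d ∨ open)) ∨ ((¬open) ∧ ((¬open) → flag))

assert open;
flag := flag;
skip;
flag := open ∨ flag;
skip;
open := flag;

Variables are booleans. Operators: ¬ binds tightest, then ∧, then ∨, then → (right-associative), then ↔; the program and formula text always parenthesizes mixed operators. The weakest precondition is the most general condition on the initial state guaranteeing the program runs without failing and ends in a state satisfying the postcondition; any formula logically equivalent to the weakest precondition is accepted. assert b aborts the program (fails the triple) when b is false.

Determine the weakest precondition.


Working backward. After the program, the postcondition ((¬(¬flag)) → (d ∨ open)) ∨ ((¬open) ∧ ((¬open) → flag)) must hold; in canonical form it is (flag → (d ∨ open)) ∨ ((¬open) ∧ ((¬open) → flag)).
Before open := flag: (flag → (d ∨ flag)) ∨ ((¬flag) ∧ ((¬flag) → flag))
Before skip: (flag → (d ∨ flag)) ∨ ((¬flag) ∧ ((¬flag) → flag))
Before flag := open ∨ flag: ((open ∨ flag) → (d ∨ open ∨ flag)) ∨ ((¬(open ∨ flag)) ∧ ((¬(open ∨ flag)) → (open ∨ flag)))
Before skip: ((open ∨ flag) → (d ∨ open ∨ flag)) ∨ ((¬(open ∨ flag)) ∧ ((¬(open ∨ flag)) → (open ∨ flag)))
Before flag := flag: ((open ∨ flag) → (d ∨ open ∨ flag)) ∨ ((¬(open ∨ flag)) ∧ ((¬(open ∨ flag)) → (open ∨ flag)))
Before assert open: open ∧ (((open ∨ flag) → (d ∨ open ∨ flag)) ∨ ((¬(open ∨ flag)) ∧ ((¬(open ∨ flag)) → (open ∨ flag))))
Answer: WP = open ∧ (((open ∨ flag) → (d ∨ open ∨ flag)) ∨ ((¬(open ∨ flag)) ∧ ((¬(open ∨ flag)) → (open ∨ flag))))


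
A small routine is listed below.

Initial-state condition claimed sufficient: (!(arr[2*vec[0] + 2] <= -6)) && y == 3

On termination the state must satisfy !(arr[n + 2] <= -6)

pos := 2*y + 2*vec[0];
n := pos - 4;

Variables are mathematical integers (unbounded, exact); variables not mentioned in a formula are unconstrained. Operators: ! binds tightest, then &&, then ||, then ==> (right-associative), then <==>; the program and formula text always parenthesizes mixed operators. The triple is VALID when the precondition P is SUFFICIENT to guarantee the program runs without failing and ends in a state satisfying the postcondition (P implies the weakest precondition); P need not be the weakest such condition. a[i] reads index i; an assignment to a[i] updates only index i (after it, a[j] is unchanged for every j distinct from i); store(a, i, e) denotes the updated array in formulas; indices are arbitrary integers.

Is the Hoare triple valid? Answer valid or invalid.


Working backward. After the program, !(arr[n + 2] <= -6) must hold.
Before n := pos - 4: !(arr[pos - 2] <= -6)
Before pos := 2*y + 2*vec[0]: !(arr[2*vec[0] + 2*y - 2] <= -6)
The weakest precondition is !(arr[2*vec[0] + 2*y - 2] <= -6).
Check whether (!(arr[2*vec[0] + 2] <= -6)) && y == 3 implies it.
Countermodel: at the initial state arr = {[0] = 0, [2] = 0, [4] = -6, elsewhere 0}, vec = {[0] = 0, [2] = 0, [4] = 0, elsewhere 0}, y = 3, the precondition holds but the weakest precondition fails.
Answer: invalid


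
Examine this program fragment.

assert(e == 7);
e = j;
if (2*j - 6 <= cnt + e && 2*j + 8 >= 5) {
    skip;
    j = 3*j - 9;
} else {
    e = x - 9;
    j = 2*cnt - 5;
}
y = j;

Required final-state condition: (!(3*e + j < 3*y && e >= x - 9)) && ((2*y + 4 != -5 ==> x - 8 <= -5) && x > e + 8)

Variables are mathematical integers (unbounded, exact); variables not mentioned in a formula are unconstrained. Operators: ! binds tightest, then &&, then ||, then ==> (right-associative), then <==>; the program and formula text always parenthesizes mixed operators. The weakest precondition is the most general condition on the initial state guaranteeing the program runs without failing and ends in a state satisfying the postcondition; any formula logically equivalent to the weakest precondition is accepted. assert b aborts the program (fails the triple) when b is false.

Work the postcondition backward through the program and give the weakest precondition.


Working backward. After the program, the postcondition (!(3*e + j < 3*y && e >= x - 9)) && ((2*y + 4 != -5 ==> x - 8 <= -5) && x > e + 8) must hold; in canonical form it is (!(3*e + j < 3*y && e >= x - 9)) && (2*y != -9 ==> x <= 3) && x > e + 8.
Before y := j: (!(3*e < 2*j && e >= x - 9)) && (2*j != -9 ==> x <= 3) && x > e + 8
Then branch requires (!(3*e < 6*j - 18 && e >= x - 9)) && (6*j != 9 ==> x <= 3) && x > e + 8; else branch requires (!(3*x < 4*cnt + 17)) && (4*cnt != 1 ==> x <= 3).
Before the if: ((2*j <= cnt + e + 6 && 2*j >= -3) ==> ((!(3*e < 6*j - 18 && e >= x - 9)) && (6*j != 9 ==> x <= 3) && x > e + 8)) && ((!(2*j <= cnt + e + 6 && 2*j >= -3)) ==> ((!(3*x < 4*cnt + 17)) && (4*cnt != 1 ==> x <= 3)))
Before e := j: ((j <= cnt + 6 && 2*j >= -3) ==> ((!(3*j > 18 && j >= x - 9)) && (6*j != 9 ==> x <= 3) && x > j + 8)) && ((!(j <= cnt + 6 && 2*j >= -3)) ==> ((!(3*x < 4*cnt + 17)) && (4*cnt != 1 ==> x <= 3)))
Before assert e == 7: e == 7 && ((j <= cnt + 6 && 2*j >= -3) ==> ((!(3*j > 18 && j >= x - 9)) && (6*j != 9 ==> x <= 3) && x > j + 8)) && ((!(j <= cnt + 6 && 2*j >= -3)) ==> ((!(3*x < 4*cnt + 17)) && (4*cnt != 1 ==> x <= 3)))
Answer: WP = e == 7 && ((j <= cnt + 6 && 2*j >= -3) ==> ((!(3*j > 18 && j >= x - 9)) && (6*j != 9 ==> x <= 3) && x > j + 8)) && ((!(j <= cnt + 6 && 2*j >= -3)) ==> ((!(3*x < 4*cnt + 17)) && (4*cnt != 1 ==> x <= 3)))


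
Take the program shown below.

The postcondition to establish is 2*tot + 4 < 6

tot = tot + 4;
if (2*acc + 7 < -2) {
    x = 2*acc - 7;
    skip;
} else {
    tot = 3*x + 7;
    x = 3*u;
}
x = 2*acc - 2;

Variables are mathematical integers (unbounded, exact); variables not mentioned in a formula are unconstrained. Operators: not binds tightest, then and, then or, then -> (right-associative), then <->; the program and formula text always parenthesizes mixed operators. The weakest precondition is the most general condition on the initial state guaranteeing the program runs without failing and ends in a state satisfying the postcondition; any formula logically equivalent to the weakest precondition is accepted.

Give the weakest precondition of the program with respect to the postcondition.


Working backward. After the program, the postcondition 2*tot + 4 < 6 must hold; in canonical form it is 2*tot < 2.
Before x := 2*acc - 2: 2*tot < 2
Then branch requires 2*tot < 2; else branch requires 6*x < -12.
Before the if: (2*acc < -9 -> 2*tot < 2) and ((not (2*acc < -9)) -> 6*x < -12)
Before tot := tot + 4: (2*acc < -9 -> 2*tot < -6) and ((not (2*acc < -9)) -> 6*x < -12)
Answer: WP = (2*acc < -9 -> 2*tot < -6) and ((not (2*acc < -9)) -> 6*x < -12)


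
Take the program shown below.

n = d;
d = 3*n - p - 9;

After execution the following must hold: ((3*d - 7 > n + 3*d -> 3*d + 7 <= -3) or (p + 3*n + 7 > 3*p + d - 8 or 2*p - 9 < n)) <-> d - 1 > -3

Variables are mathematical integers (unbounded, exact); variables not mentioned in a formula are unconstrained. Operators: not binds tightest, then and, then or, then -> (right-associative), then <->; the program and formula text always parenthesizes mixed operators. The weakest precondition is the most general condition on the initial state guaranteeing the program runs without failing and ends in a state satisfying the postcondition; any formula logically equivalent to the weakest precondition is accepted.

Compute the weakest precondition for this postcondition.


Working backward. After the program, the postcondition ((3*d - 7 > n + 3*d -> 3*d + 7 <= -3) or (p + 3*n + 7 > 3*p + d - 8 or 2*p - 9 < n)) <-> d - 1 > -3 must hold; in canonical form it is ((n < -7 -> 3*d <= -10) or 3*n > d + 2*p - 15 or 2*p < n + 9) <-> d > -2.
Before d := 3*n - p - 9: ((n < -7 -> 9*n <= 3*p + 17) or p < 24 or 2*p < n + 9) <-> 3*n > p + 7
Before n := d: ((d < -7 -> 9*d <= 3*p + 17) or p < 24 or 2*p < d + 9) <-> 3*d > p + 7
Answer: WP = ((d < -7 -> 9*d <= 3*p + 17) or p < 24 or 2*p < d + 9) <-> 3*d > p + 7


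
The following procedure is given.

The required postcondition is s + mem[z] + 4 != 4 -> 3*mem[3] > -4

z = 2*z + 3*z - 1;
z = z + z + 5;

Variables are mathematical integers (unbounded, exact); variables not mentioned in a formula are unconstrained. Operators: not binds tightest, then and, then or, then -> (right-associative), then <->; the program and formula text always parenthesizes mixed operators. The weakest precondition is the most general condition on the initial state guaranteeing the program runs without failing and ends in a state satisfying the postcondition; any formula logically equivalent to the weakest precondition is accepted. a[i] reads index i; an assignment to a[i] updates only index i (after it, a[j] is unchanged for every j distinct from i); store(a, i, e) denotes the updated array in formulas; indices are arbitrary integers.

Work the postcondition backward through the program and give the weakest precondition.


Working backward. After the program, the postcondition s + mem[z] + 4 != 4 -> 3*mem[3] > -4 must hold; in canonical form it is mem[z] + s != 0 -> 3*mem[3] > -4.
Before z := z + z + 5: mem[2*z + 5] + s != 0 -> 3*mem[3] > -4
Before z := 2*z + 3*z - 1: mem[10*z + 3] + s != 0 -> 3*mem[3] > -4
Answer: WP = mem[10*z + 3] + s != 0 -> 3*mem[3] > -4


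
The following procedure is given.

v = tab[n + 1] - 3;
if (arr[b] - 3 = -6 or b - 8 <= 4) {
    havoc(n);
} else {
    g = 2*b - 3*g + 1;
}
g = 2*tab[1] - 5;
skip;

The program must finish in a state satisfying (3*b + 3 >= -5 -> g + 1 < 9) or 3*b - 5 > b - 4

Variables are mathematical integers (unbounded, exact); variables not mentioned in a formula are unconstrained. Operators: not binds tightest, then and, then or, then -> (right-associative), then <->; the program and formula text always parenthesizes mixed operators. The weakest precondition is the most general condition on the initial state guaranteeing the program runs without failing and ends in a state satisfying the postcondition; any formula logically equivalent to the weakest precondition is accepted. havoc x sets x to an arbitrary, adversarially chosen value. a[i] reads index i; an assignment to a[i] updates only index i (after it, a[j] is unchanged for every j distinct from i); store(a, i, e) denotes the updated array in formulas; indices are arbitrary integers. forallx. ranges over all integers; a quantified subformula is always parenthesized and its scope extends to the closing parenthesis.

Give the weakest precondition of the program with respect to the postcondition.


Working backward. After the program, the postcondition (3*b + 3 >= -5 -> g + 1 < 9) or 3*b - 5 > b - 4 must hold; in canonical form it is (3*b >= -8 -> g < 8) or 2*b > 1.
Before skip: (3*b >= -8 -> g < 8) or 2*b > 1
Before g := 2*tab[1] - 5: (3*b >= -8 -> 2*tab[1] < 13) or 2*b > 1
Then branch requires (3*b >= -8 -> 2*tab[1] < 13) or 2*b > 1; else branch requires (3*b >= -8 -> 2*tab[1] < 13) or 2*b > 1.
Before the if: ((arr[b] = -3 or b <= 12) -> ((3*b >= -8 -> 2*tab[1] < 13) or 2*b > 1)) and ((not (arr[b] = -3 or b <= 12)) -> ((3*b >= -8 -> 2*tab[1] < 13) or 2*b > 1))
Before v := tab[n + 1] - 3: ((arr[b] = -3 or b <= 12) -> ((3*b >= -8 -> 2*tab[1] < 13) or 2*b > 1)) and ((not (arr[b] = -3 or b <= 12)) -> ((3*b >= -8 -> 2*tab[1] < 13) or 2*b > 1))
Answer: WP = ((arr[b] = -3 or b <= 12) -> ((3*b >= -8 -> 2*tab[1] < 13) or 2*b > 1)) and ((not (arr[b] = -3 or b <= 12)) -> ((3*b >= -8 -> 2*tab[1] < 13) or 2*b > 1))


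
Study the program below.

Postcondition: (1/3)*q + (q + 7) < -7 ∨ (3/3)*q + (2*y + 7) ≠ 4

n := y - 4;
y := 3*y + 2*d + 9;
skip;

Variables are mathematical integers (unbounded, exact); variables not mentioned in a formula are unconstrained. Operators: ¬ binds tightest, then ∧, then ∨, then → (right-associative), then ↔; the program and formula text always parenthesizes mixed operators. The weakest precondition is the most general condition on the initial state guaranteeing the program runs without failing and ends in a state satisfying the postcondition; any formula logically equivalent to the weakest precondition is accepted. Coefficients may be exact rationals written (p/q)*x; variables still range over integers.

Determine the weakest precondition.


Working backward. After the program, the postcondition (1/3)*q + (q + 7) < -7 ∨ (3/3)*q + (2*y + 7) ≠ 4 must hold; in canonical form it is (4/3)*q < -14 ∨ q + 2*y ≠ -3.
Before skip: (4/3)*q < -14 ∨ q + 2*y ≠ -3
Before y := 3*y + 2*d + 9: (4/3)*q < -14 ∨ 4*d + q + 6*y ≠ -21
Before n := y - 4: (4/3)*q < -14 ∨ 4*d + q + 6*y ≠ -21
Answer: WP = (4/3)*q < -14 ∨ 4*d + q + 6*y ≠ -21


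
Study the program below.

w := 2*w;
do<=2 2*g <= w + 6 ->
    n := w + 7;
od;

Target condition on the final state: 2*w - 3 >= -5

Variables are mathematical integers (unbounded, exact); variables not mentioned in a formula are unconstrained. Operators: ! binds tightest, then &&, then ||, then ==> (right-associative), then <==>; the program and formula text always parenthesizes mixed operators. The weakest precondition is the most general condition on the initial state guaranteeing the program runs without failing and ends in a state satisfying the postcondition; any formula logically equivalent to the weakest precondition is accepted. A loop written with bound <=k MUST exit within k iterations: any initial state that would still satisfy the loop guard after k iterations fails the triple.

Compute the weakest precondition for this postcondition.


Working backward. After the program, the postcondition 2*w - 3 >= -5 must hold; in canonical form it is 2*w >= -2.
Before the loop (bound <=2), unroll the exhaustion recursion (WP_0 = exit-now case; WP_j = one more guarded iteration, up to j = 2):
  WP_0: (!(2*g <= w + 6)) && 2*w >= -2
  WP_1: (2*g <= w + 6 ==> ((!(2*g <= w + 6)) && 2*w >= -2)) && ((!(2*g <= w + 6)) ==> 2*w >= -2)
  WP_2: (2*g <= w + 6 ==> ((2*g <= w + 6 ==> ((!(2*g <= w + 6)) && 2*w >= -2)) && ((!(2*g <= w + 6)) ==> 2*w >= -2))) && ((!(2*g <= w + 6)) ==> 2*w >= -2)
So before the loop: (2*g <= w + 6 ==> ((2*g <= w + 6 ==> ((!(2*g <= w + 6)) && 2*w >= -2)) && ((!(2*g <= w + 6)) ==> 2*w >= -2))) && ((!(2*g <= w + 6)) ==> 2*w >= -2)
Before w := 2*w: (2*g <= 2*w + 6 ==> ((2*g <= 2*w + 6 ==> ((!(2*g <= 2*w + 6)) && 4*w >= -2)) && ((!(2*g <= 2*w + 6)) ==> 4*w >= -2))) && ((!(2*g <= 2*w + 6)) ==> 4*w >= -2)
Answer: WP = (2*g <= 2*w + 6 ==> ((2*g <= 2*w + 6 ==> ((!(2*g <= 2*w + 6)) && 4*w >= -2)) && ((!(2*g <= 2*w + 6)) ==> 4*w >= -2))) && ((!(2*g <= 2*w + 6)) ==> 4*w >= -2)


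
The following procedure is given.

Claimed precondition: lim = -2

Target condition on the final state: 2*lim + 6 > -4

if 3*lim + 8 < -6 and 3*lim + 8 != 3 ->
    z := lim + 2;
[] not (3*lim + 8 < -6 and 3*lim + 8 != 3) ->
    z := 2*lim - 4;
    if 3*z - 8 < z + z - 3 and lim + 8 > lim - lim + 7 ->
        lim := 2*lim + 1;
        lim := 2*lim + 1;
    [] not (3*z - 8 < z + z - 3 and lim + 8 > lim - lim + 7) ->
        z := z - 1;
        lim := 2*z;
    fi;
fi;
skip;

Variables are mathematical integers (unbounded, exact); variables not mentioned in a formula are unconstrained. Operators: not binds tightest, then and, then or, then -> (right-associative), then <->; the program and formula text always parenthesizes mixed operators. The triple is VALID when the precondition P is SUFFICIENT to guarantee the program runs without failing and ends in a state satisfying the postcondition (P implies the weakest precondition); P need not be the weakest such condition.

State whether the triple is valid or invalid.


Working backward. After the program, the postcondition 2*lim + 6 > -4 must hold; in canonical form it is 2*lim > -10.
Before skip: 2*lim > -10
Then branch requires 2*lim > -10; else branch requires ((2*lim < 9 and lim > -1) -> 8*lim > -16) and ((not (2*lim < 9 and lim > -1)) -> 8*lim > 10).
Before the if: ((3*lim < -14 and 3*lim != -5) -> 2*lim > -10) and ((not (3*lim < -14 and 3*lim != -5)) -> (((2*lim < 9 and lim > -1) -> 8*lim > -16) and ((not (2*lim < 9 and lim > -1)) -> 8*lim > 10)))
The weakest precondition is ((3*lim < -14 and 3*lim != -5) -> 2*lim > -10) and ((not (3*lim < -14 and 3*lim != -5)) -> (((2*lim < 9 and lim > -1) -> 8*lim > -16) and ((not (2*lim < 9 and lim > -1)) -> 8*lim > 10))).
Check whether lim = -2 implies it.
Countermodel: at the initial state lim = -2, the precondition holds but the weakest precondition fails.
Answer: invalid


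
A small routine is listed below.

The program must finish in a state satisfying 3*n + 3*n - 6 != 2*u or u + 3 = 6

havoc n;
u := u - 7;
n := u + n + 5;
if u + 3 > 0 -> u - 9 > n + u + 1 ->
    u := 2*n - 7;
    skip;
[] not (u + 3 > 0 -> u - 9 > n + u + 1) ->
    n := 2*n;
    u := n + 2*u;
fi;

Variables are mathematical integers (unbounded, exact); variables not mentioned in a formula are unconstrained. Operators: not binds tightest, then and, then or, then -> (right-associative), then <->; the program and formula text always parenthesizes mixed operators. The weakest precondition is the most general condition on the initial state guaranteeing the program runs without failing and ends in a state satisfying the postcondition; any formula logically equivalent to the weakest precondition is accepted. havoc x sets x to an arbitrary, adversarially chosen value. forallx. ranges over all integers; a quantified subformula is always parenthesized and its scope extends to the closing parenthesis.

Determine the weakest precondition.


Working backward. After the program, the postcondition 3*n + 3*n - 6 != 2*u or u + 3 = 6 must hold; in canonical form it is 6*n != 2*u + 6 or u = 3.
Then branch requires 2*n != -8 or 2*n = 10; else branch requires 8*n != 4*u + 6 or 2*n + 2*u = 3.
Before the if: ((u > -3 -> n < -10) -> (2*n != -8 or 2*n = 10)) and ((not (u > -3 -> n < -10)) -> (8*n != 4*u + 6 or 2*n + 2*u = 3))
Before n := u + n + 5: ((u > -3 -> n + u < -15) -> (2*n + 2*u != -18 or 2*n + 2*u = 0)) and ((not (u > -3 -> n + u < -15)) -> (8*n + 4*u != -34 or 2*n + 4*u = -7))
Before u := u - 7: ((u > 4 -> n + u < -8) -> (2*n + 2*u != -4 or 2*n + 2*u = 14)) and ((not (u > 4 -> n + u < -8)) -> (8*n + 4*u != -6 or 2*n + 4*u = 21))
Before havoc n: forall n_1. (((u > 4 -> n_1 + u < -8) -> (2*n_1 + 2*u != -4 or 2*n_1 + 2*u = 14)) and ((not (u > 4 -> n_1 + u < -8)) -> (8*n_1 + 4*u != -6 or 2*n_1 + 4*u = 21)))
Answer: WP = forall n_1. (((u > 4 -> n_1 + u < -8) -> (2*n_1 + 2*u != -4 or 2*n_1 + 2*u = 14)) and ((not (u > 4 -> n_1 + u < -8)) -> (8*n_1 + 4*u != -6 or 2*n_1 + 4*u = 21)))


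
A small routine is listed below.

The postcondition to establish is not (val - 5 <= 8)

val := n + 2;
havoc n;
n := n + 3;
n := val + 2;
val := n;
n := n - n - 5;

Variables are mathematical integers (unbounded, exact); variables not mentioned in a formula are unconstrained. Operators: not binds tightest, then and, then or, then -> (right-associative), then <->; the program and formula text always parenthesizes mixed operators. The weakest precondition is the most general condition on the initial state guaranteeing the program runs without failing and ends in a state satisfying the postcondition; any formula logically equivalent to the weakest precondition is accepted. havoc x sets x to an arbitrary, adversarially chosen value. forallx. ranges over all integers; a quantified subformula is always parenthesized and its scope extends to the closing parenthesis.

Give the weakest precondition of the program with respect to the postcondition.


Working backward. After the program, the postcondition not (val - 5 <= 8) must hold; in canonical form it is not (val <= 13).
Before n := n - n - 5: not (val <= 13)
Before val := n: not (n <= 13)
Before n := val + 2: not (val <= 11)
Before n := n + 3: not (val <= 11)
Before havoc n: not (val <= 11)
Before val := n + 2: not (n <= 9)
Answer: WP = not (n <= 9)


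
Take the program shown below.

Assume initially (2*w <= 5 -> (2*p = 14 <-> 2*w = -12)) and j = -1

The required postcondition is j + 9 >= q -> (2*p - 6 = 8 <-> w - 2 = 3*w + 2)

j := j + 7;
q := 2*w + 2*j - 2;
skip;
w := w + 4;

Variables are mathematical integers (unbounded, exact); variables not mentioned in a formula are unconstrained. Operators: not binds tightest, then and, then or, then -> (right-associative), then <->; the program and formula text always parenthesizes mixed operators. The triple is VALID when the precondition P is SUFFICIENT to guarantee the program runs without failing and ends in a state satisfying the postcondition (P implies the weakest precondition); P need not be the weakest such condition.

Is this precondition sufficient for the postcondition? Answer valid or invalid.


Working backward. After the program, the postcondition j + 9 >= q -> (2*p - 6 = 8 <-> w - 2 = 3*w + 2) must hold; in canonical form it is j >= q - 9 -> (2*p = 14 <-> 2*w = -4).
Before w := w + 4: j >= q - 9 -> (2*p = 14 <-> 2*w = -12)
Before skip: j >= q - 9 -> (2*p = 14 <-> 2*w = -12)
Before q := 2*w + 2*j - 2: j + 2*w <= 11 -> (2*p = 14 <-> 2*w = -12)
Before j := j + 7: j + 2*w <= 4 -> (2*p = 14 <-> 2*w = -12)
The weakest precondition is j + 2*w <= 4 -> (2*p = 14 <-> 2*w = -12).
Check whether (2*w <= 5 -> (2*p = 14 <-> 2*w = -12)) and j = -1 implies it.
Every state satisfying the precondition satisfies the weakest precondition: the implication holds.
Answer: valid


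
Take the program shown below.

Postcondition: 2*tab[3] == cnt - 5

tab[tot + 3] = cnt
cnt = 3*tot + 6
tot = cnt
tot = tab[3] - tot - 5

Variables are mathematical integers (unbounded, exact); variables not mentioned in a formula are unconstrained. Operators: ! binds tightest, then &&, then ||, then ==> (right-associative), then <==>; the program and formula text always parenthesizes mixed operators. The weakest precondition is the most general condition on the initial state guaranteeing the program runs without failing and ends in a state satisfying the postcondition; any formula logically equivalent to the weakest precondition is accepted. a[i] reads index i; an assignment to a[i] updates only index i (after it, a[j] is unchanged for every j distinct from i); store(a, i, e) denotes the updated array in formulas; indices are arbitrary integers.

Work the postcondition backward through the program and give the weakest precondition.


Working backward. After the program, 2*tab[3] == cnt - 5 must hold.
Before tot := tab[3] - tot - 5: 2*tab[3] == cnt - 5
Before tot := cnt: 2*tab[3] == cnt - 5
Before cnt := 3*tot + 6: 2*tab[3] == 3*tot + 1
Before tab[tot + 3] := cnt: 2*store(tab, tot + 3, cnt)[3] == 3*tot + 1
Answer: WP = 2*store(tab, tot + 3, cnt)[3] == 3*tot + 1


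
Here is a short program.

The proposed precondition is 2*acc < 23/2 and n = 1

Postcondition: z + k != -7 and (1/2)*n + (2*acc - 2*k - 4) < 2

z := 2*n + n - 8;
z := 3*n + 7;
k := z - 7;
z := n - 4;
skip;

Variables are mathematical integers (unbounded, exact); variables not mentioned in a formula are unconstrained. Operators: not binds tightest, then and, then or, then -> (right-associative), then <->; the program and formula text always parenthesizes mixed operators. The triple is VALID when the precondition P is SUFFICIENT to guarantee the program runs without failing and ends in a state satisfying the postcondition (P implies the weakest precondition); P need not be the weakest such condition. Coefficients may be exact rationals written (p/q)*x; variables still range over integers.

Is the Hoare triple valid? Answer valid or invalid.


Working backward. After the program, the postcondition z + k != -7 and (1/2)*n + (2*acc - 2*k - 4) < 2 must hold; in canonical form it is k + z != -7 and 2*acc + (1/2)*n < 2*k + 6.
Before skip: k + z != -7 and 2*acc + (1/2)*n < 2*k + 6
Before z := n - 4: k + n != -3 and 2*acc + (1/2)*n < 2*k + 6
Before k := z - 7: n + z != 4 and 2*acc + (1/2)*n < 2*z - 8
Before z := 3*n + 7: 4*n != -3 and 2*acc < (11/2)*n + 6
Before z := 2*n + n - 8: 4*n != -3 and 2*acc < (11/2)*n + 6
The weakest precondition is 4*n != -3 and 2*acc < (11/2)*n + 6.
Check whether 2*acc < 23/2 and n = 1 implies it.
Every state satisfying the precondition satisfies the weakest precondition: the implication holds.
Answer: valid


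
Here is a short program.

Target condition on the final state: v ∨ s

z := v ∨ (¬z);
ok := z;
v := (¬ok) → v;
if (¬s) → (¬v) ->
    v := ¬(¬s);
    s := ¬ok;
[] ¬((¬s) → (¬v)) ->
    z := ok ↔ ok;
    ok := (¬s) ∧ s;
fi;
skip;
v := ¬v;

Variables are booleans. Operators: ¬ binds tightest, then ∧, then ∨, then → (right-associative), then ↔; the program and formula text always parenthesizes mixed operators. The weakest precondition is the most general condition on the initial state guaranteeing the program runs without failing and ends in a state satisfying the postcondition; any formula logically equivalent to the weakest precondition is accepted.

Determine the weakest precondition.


Working backward. After the program, v ∨ s must hold.
Before v := ¬v: (¬v) ∨ s
Before skip: (¬v) ∨ s
Then branch requires (¬s) ∨ (¬ok); else branch requires (¬v) ∨ s.
Before the if: (((¬s) → (¬v)) → ((¬s) ∨ (¬ok))) ∧ ((¬((¬s) → (¬v))) → ((¬v) ∨ s))
Before v := (¬ok) → v: (((¬s) → (¬((¬ok) → v))) → ((¬s) ∨ (¬ok))) ∧ ((¬((¬s) → (¬((¬ok) → v)))) → ((¬((¬ok) → v)) ∨ s))
Before ok := z: (((¬s) → (¬((¬z) → v))) → ((¬s) ∨ (¬z))) ∧ ((¬((¬s) → (¬((¬z) → v)))) → ((¬((¬z) → v)) ∨ s))
Before z := v ∨ (¬z): (((¬s) → (¬((¬(v ∨ (¬z))) → v))) → ((¬s) ∨ (¬(v ∨ (¬z))))) ∧ ((¬((¬s) → (¬((¬(v ∨ (¬z))) → v)))) → ((¬((¬(v ∨ (¬z))) → v)) ∨ s))
Answer: WP = (((¬s) → (¬((¬(v ∨ (¬z))) → v))) → ((¬s) ∨ (¬(v ∨ (¬z))))) ∧ ((¬((¬s) → (¬((¬(v ∨ (¬z))) → v)))) → ((¬((¬(v ∨ (¬z))) → v)) ∨ s))
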